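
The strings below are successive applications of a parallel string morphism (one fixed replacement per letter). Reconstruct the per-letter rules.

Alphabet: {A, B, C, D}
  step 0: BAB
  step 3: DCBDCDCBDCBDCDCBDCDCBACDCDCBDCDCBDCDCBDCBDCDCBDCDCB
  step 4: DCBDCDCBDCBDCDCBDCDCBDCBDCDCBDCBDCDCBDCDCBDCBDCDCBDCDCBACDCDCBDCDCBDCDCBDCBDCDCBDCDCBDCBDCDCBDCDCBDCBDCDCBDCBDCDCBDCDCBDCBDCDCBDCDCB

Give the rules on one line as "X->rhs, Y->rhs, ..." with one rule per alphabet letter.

  step 3 ⇒ step 4: DCBDCDCBDCBDCDCBDCDCBACDCDCBDCDCBDCDCBDCBDCDCBDCDCB ⇒ DCB·DC·DCB·DCB·DC·DCB·DC·DCB·DCB·DC·DCB·DCB·DC·DCB·DC·DCB·DCB·DC·DCB·DC·DCB·AC·DC·DCB·DC·DCB·DC·DCB·DCB·DC·DCB·DC·DCB·DCB·DC·DCB·DC·DCB·DCB·DC·DCB·DCB·DC·DCB·DC·DCB·DCB·DC·DCB·DC·DCB
    A ↦ AC
    B ↦ DCB
    C ↦ DC
    D ↦ DCB

A->AC, B->DCB, C->DC, D->DCB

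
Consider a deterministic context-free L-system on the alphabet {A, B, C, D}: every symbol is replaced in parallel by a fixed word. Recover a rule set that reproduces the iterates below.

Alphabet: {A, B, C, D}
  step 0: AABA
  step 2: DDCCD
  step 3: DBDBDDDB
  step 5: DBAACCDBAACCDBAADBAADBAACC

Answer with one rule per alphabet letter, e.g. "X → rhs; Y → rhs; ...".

A->C, B->AA, C->D, D->DB

  step 2 ⇒ step 3: DDCCD ⇒ DB·DB·D·D·DB
    C ↦ D
    D ↦ DB
    A ↦ C  (constrained at step 0)
    B ↦ AA  (constrained at step 0)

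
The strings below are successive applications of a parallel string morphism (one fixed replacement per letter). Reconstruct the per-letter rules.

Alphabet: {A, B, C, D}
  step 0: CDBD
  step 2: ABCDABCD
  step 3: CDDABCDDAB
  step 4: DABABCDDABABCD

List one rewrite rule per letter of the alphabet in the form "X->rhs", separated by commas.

A->C, B->D, C->D, D->AB

  step 3 ⇒ step 4: CDDABCDDAB ⇒ D·AB·AB·C·D·D·AB·AB·C·D
    A ↦ C
    B ↦ D
    C ↦ D
    D ↦ AB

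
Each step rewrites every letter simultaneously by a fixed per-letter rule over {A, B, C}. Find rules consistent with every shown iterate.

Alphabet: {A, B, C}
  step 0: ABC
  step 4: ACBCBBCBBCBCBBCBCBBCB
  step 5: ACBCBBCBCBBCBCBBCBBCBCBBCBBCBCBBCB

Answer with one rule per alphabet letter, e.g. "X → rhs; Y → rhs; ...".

A->AC, B->CB, C->B

  step 4 ⇒ step 5: ACBCBBCBBCBCBBCBCBBCB ⇒ AC·B·CB·B·CB·CB·B·CB·CB·B·CB·B·CB·CB·B·CB·B·CB·CB·B·CB
    A ↦ AC
    B ↦ CB
    C ↦ B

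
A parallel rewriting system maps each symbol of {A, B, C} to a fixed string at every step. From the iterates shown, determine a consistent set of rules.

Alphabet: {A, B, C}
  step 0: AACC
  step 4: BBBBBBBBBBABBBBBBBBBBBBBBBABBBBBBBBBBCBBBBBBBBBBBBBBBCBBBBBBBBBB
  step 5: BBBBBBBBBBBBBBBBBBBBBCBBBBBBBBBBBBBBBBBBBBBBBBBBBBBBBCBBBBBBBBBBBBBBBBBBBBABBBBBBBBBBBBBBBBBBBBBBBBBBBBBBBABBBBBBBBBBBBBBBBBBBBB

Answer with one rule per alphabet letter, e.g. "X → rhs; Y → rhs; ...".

  step 4 ⇒ step 5: BBBBBBBBBBABBBBBBBBBBBBBBBABBBBBBBBBBCBBBBBBBBBBBBBBBCBBBBBBBBBB ⇒ BB·BB·BB·BB·BB·BB·BB·BB·BB·BB·BC·BB·BB·BB·BB·BB·BB·BB·BB·BB·BB·BB·BB·BB·BB·BB·BC·BB·BB·BB·BB·BB·BB·BB·BB·BB·BB·AB·BB·BB·BB·BB·BB·BB·BB·BB·BB·BB·BB·BB·BB·BB·BB·AB·BB·BB·BB·BB·BB·BB·BB·BB·BB·BB
    A ↦ BC
    B ↦ BB
    C ↦ AB

A->BC, B->BB, C->AB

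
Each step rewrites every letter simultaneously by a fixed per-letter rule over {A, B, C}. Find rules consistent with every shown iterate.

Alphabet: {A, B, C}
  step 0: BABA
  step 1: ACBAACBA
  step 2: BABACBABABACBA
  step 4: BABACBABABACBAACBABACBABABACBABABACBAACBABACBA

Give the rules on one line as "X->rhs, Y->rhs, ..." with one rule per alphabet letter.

A->BA, B->AC, C->B

  step 1 ⇒ step 2: ACBAACBA ⇒ BA·B·AC·BA·BA·B·AC·BA
    A ↦ BA
    B ↦ AC
    C ↦ B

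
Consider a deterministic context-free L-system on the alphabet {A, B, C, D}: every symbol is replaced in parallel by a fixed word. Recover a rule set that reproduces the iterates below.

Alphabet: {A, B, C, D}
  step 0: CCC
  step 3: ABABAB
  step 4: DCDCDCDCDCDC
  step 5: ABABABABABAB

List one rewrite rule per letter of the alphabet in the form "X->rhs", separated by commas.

A->DC, B->DC, C->B, D->A

  step 4 ⇒ step 5: DCDCDCDCDCDC ⇒ A·B·A·B·A·B·A·B·A·B·A·B
    C ↦ B
    D ↦ A
  step 3 ⇒ step 4: ABABAB ⇒ DC·DC·DC·DC·DC·DC
    A ↦ DC
  step 3 ⇒ step 4: ABABAB ⇒ DC·DC·DC·DC·DC·DC
    B ↦ DC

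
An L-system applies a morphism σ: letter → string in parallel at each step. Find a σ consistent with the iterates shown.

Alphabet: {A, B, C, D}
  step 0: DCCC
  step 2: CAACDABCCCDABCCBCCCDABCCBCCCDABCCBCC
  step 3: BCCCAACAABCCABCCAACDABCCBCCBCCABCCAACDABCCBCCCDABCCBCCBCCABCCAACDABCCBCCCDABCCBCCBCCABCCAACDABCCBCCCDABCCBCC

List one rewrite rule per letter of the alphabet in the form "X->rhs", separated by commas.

  step 2 ⇒ step 3: CAACDABCCCDABCCBCCCDABCCBCCCDABCCBCC ⇒ BCC·CAA·CAA·BCC·ABC·CAA·CDA·BCC·BCC·BCC·ABC·CAA·CDA·BCC·BCC·CDA·BCC·BCC·BCC·ABC·CAA·CDA·BCC·BCC·CDA·BCC·BCC·BCC·ABC·CAA·CDA·BCC·BCC·CDA·BCC·BCC
    A ↦ CAA
    B ↦ CDA
    C ↦ BCC
    D ↦ ABC

A->CAA, B->CDA, C->BCC, D->ABC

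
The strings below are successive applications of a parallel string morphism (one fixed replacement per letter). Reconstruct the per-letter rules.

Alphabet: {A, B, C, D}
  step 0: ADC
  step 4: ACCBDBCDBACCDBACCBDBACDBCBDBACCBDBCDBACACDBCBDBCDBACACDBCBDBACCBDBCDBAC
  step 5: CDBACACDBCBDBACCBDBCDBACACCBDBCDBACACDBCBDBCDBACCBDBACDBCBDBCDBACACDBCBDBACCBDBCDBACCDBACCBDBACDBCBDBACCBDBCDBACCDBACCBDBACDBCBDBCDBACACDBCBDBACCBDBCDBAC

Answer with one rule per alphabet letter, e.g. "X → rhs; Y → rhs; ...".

  step 4 ⇒ step 5: ACCBDBCDBACCDBACCBDBACDBCBDBACCBDBCDBACACDBCBDBCDBACACDBCBDBACCBDBCDBAC ⇒ CDB·AC·AC·DB·CB·DB·AC·CB·DB·CDB·AC·AC·CB·DB·CDB·AC·AC·DB·CB·DB·CDB·AC·CB·DB·AC·DB·CB·DB·CDB·AC·AC·DB·CB·DB·AC·CB·DB·CDB·AC·CDB·AC·CB·DB·AC·DB·CB·DB·AC·CB·DB·CDB·AC·CDB·AC·CB·DB·AC·DB·CB·DB·CDB·AC·AC·DB·CB·DB·AC·CB·DB·CDB·AC
    A ↦ CDB
    B ↦ DB
    C ↦ AC
    D ↦ CB

A->CDB, B->DB, C->AC, D->CB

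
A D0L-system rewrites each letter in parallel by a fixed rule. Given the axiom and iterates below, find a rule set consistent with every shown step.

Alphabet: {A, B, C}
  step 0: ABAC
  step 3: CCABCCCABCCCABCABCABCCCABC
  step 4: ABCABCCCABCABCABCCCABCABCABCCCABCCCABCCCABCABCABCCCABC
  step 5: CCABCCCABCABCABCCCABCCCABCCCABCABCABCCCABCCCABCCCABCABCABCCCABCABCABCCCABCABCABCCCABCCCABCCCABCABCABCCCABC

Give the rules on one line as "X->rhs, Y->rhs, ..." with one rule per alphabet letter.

  step 4 ⇒ step 5: ABCABCCCABCABCABCCCABCABCABCCCABCCCABCCCABCABCABCCCABC ⇒ C·C·ABC·C·C·ABC·ABC·ABC·C·C·ABC·C·C·ABC·C·C·ABC·ABC·ABC·C·C·ABC·C·C·ABC·C·C·ABC·ABC·ABC·C·C·ABC·ABC·ABC·C·C·ABC·ABC·ABC·C·C·ABC·C·C·ABC·C·C·ABC·ABC·ABC·C·C·ABC
    A ↦ C
    B ↦ C
    C ↦ ABC

A->C, B->C, C->ABC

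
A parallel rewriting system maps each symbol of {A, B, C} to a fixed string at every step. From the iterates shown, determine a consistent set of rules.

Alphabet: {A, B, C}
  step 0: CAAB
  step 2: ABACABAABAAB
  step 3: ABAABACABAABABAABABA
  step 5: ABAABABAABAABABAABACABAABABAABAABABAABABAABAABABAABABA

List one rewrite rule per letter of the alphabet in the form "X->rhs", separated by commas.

A->AB, B->A, C->AC

  step 2 ⇒ step 3: ABACABAABAAB ⇒ AB·A·AB·AC·AB·A·AB·AB·A·AB·AB·A
    A ↦ AB
    B ↦ A
    C ↦ AC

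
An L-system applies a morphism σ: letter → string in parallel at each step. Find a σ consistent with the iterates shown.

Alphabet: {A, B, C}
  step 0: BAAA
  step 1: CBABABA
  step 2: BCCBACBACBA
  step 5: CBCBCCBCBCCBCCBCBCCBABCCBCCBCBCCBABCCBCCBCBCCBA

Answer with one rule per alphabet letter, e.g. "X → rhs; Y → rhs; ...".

  step 1 ⇒ step 2: CBABABA ⇒ BC·C·BA·C·BA·C·BA
    A ↦ BA
    B ↦ C
    C ↦ BC

A->BA, B->C, C->BC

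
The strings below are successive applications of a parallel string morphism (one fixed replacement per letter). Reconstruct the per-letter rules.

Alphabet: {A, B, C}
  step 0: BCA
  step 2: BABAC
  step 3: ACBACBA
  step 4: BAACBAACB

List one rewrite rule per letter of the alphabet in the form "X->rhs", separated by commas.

A->B, B->AC, C->A

  step 3 ⇒ step 4: ACBACBA ⇒ B·A·AC·B·A·AC·B
    A ↦ B
    B ↦ AC
    C ↦ A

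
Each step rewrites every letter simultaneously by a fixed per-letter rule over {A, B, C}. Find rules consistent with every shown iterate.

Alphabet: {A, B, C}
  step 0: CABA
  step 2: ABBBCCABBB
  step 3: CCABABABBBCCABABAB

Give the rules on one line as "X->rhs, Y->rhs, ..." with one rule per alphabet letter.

A->CC, B->AB, C->B

  step 2 ⇒ step 3: ABBBCCABBB ⇒ CC·AB·AB·AB·B·B·CC·AB·AB·AB
    A ↦ CC
    B ↦ AB
    C ↦ B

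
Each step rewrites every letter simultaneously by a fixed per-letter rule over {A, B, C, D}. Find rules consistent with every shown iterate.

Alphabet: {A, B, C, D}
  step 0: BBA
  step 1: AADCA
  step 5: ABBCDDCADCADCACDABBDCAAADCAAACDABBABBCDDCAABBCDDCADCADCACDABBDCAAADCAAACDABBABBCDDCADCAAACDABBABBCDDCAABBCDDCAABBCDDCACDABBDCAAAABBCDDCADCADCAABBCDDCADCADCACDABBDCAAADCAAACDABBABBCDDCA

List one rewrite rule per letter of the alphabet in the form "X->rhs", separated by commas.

A->DCA, B->A, C->CD, D->ABB

  step 0 ⇒ step 1: BBA ⇒ A·A·DCA
    A ↦ DCA
    B ↦ A
    C ↦ CD  (constrained at step 1)
    D ↦ ABB  (constrained at step 1)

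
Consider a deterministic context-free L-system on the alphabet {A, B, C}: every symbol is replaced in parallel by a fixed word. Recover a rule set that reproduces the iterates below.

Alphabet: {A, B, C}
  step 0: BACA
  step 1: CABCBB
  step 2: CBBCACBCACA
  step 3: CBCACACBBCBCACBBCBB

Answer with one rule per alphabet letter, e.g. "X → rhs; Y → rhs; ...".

A->B, B->CA, C->CB

  step 2 ⇒ step 3: CBBCACBCACA ⇒ CB·CA·CA·CB·B·CB·CA·CB·B·CB·B
    A ↦ B
    B ↦ CA
    C ↦ CB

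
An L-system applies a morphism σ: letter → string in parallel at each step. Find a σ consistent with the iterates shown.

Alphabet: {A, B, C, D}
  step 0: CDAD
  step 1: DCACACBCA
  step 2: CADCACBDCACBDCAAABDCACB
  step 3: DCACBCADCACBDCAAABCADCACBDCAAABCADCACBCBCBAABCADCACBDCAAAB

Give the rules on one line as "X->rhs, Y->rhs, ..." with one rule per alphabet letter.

  step 2 ⇒ step 3: CADCACBDCACBDCAAABDCACB ⇒ DCA·CB·CA·DCA·CB·DCA·AAB·CA·DCA·CB·DCA·AAB·CA·DCA·CB·CB·CB·AAB·CA·DCA·CB·DCA·AAB
    A ↦ CB
    B ↦ AAB
    C ↦ DCA
    D ↦ CA

A->CB, B->AAB, C->DCA, D->CA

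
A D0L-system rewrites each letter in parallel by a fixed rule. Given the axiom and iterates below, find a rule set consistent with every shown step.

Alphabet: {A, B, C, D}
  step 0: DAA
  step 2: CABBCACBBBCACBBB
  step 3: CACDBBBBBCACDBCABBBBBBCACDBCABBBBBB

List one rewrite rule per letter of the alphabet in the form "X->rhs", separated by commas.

  step 2 ⇒ step 3: CABBCACBBBCACBBB ⇒ CA·CDB·BB·BB·CA·CDB·CA·BB·BB·BB·CA·CDB·CA·BB·BB·BB
    A ↦ CDB
    B ↦ BB
    C ↦ CA
    D ↦ CB  (constrained at step 0)

A->CDB, B->BB, C->CA, D->CB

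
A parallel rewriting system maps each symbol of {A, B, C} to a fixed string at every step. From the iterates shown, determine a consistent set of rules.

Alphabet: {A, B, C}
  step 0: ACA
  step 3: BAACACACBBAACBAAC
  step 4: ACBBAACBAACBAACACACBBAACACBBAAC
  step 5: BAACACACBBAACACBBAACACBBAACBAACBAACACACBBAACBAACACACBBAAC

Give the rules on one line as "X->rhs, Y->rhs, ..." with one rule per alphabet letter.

A->B, B->AC, C->AAC

  step 4 ⇒ step 5: ACBBAACBAACBAACACACBBAACACBBAAC ⇒ B·AAC·AC·AC·B·B·AAC·AC·B·B·AAC·AC·B·B·AAC·B·AAC·B·AAC·AC·AC·B·B·AAC·B·AAC·AC·AC·B·B·AAC
    A ↦ B
    B ↦ AC
    C ↦ AAC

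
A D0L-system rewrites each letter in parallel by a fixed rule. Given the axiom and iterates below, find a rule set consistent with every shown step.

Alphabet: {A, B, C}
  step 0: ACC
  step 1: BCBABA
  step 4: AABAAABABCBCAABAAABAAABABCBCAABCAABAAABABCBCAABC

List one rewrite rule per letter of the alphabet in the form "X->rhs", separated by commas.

  step 0 ⇒ step 1: ACC ⇒ BC·BA·BA
    A ↦ BC
    C ↦ BA
    B ↦ AA  (constrained at step 1)

A->BC, B->AA, C->BA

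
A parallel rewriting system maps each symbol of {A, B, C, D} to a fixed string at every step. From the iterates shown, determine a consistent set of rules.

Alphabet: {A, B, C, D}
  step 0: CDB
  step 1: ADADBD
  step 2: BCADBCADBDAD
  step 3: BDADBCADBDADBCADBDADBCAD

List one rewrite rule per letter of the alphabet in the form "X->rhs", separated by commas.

A->BC, B->BD, C->AD, D->AD

  step 2 ⇒ step 3: BCADBCADBDAD ⇒ BD·AD·BC·AD·BD·AD·BC·AD·BD·AD·BC·AD
    A ↦ BC
    B ↦ BD
    C ↦ AD
    D ↦ AD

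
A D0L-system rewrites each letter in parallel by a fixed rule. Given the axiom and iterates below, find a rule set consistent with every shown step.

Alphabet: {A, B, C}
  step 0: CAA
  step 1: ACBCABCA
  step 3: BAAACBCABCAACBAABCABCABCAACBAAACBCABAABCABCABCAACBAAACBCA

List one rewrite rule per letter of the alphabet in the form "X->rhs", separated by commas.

A->BCA, B->BAA, C->AC

  step 0 ⇒ step 1: CAA ⇒ AC·BCA·BCA
    A ↦ BCA
    C ↦ AC
    B ↦ BAA  (constrained at step 1)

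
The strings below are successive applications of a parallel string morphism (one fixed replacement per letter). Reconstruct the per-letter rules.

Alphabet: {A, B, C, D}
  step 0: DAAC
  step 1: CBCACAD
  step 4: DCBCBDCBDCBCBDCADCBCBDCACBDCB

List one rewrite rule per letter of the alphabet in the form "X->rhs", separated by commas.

  step 0 ⇒ step 1: DAAC ⇒ CB·CA·CA·D
    A ↦ CA
    C ↦ D
    D ↦ CB
    B ↦ CB  (constrained at step 1)

A->CA, B->CB, C->D, D->CB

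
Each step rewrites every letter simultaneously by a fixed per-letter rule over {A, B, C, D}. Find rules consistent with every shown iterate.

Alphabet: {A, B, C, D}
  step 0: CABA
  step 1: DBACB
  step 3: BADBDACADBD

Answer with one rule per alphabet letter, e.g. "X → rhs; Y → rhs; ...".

  step 0 ⇒ step 1: CABA ⇒ D·B·AC·B
    A ↦ B
    B ↦ AC
    C ↦ D
    D ↦ AD  (constrained at step 1)

A->B, B->AC, C->D, D->AD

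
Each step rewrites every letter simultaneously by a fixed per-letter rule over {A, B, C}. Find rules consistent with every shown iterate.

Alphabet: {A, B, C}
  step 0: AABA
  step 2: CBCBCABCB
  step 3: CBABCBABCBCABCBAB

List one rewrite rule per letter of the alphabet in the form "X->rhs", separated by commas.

  step 2 ⇒ step 3: CBCBCABCB ⇒ CB·AB·CB·AB·CB·C·AB·CB·AB
    A ↦ C
    B ↦ AB
    C ↦ CB

A->C, B->AB, C->CB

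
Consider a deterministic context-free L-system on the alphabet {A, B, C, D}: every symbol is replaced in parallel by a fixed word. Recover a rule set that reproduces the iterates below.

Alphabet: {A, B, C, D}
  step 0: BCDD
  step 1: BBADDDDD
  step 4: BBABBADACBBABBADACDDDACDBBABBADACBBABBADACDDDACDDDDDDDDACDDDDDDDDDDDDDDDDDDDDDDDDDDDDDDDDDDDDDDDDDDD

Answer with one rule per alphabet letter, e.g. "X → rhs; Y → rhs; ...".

  step 0 ⇒ step 1: BCDD ⇒ BBA·D·DD·DD
    B ↦ BBA
    C ↦ D
    D ↦ DD
    A ↦ DAC  (constrained at step 1)

A->DAC, B->BBA, C->D, D->DD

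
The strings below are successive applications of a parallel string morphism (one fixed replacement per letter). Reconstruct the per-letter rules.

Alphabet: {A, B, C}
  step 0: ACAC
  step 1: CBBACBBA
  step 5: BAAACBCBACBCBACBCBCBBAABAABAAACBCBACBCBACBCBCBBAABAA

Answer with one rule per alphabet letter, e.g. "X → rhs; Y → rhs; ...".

A->CB, B->A, C->BA

  step 0 ⇒ step 1: ACAC ⇒ CB·BA·CB·BA
    A ↦ CB
    C ↦ BA
    B ↦ A  (constrained at step 1)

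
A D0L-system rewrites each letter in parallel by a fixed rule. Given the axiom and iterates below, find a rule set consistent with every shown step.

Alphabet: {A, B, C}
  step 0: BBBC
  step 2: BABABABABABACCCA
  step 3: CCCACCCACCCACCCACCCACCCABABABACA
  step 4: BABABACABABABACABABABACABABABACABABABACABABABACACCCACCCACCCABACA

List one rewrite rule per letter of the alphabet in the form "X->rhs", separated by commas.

  step 3 ⇒ step 4: CCCACCCACCCACCCACCCACCCABABABACA ⇒ BA·BA·BA·CA·BA·BA·BA·CA·BA·BA·BA·CA·BA·BA·BA·CA·BA·BA·BA·CA·BA·BA·BA·CA·CC·CA·CC·CA·CC·CA·BA·CA
    A ↦ CA
    B ↦ CC
    C ↦ BA

A->CA, B->CC, C->BA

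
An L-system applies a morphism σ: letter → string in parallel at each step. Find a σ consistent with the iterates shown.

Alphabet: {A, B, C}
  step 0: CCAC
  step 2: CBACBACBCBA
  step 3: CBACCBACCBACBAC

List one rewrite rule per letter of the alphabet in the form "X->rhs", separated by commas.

  step 2 ⇒ step 3: CBACBACBCBA ⇒ CB·A·C·CB·A·C·CB·A·CB·A·C
    A ↦ C
    B ↦ A
    C ↦ CB

A->C, B->A, C->CB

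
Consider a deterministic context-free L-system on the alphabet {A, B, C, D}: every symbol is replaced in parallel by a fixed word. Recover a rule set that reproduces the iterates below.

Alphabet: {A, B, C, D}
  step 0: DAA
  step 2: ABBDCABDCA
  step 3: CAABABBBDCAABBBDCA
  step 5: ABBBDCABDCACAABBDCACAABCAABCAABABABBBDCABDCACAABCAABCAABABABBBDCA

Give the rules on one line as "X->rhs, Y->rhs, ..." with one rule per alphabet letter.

A->CA, B->AB, C->BD, D->B

  step 2 ⇒ step 3: ABBDCABDCA ⇒ CA·AB·AB·B·BD·CA·AB·B·BD·CA
    A ↦ CA
    B ↦ AB
    C ↦ BD
    D ↦ B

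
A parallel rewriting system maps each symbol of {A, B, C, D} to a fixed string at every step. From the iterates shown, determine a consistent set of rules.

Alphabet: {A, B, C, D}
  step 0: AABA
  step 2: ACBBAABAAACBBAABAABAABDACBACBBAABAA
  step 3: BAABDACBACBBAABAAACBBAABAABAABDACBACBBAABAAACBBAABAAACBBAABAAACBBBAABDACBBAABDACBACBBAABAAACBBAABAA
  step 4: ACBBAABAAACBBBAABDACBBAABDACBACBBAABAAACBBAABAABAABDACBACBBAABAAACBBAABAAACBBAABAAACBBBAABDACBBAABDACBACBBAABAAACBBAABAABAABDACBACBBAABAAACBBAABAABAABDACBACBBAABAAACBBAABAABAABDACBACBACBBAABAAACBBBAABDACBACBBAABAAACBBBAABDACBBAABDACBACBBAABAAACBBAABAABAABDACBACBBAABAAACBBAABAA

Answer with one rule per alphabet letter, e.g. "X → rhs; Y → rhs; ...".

A->BAA, B->ACB, C->BD, D->B

  step 3 ⇒ step 4: BAABDACBACBBAABAAACBBAABAABAABDACBACBBAABAAACBBAABAAACBBAABAAACBBBAABDACBBAABDACBACBBAABAAACBBAABAA ⇒ ACB·BAA·BAA·ACB·B·BAA·BD·ACB·BAA·BD·ACB·ACB·BAA·BAA·ACB·BAA·BAA·BAA·BD·ACB·ACB·BAA·BAA·ACB·BAA·BAA·ACB·BAA·BAA·ACB·B·BAA·BD·ACB·BAA·BD·ACB·ACB·BAA·BAA·ACB·BAA·BAA·BAA·BD·ACB·ACB·BAA·BAA·ACB·BAA·BAA·BAA·BD·ACB·ACB·BAA·BAA·ACB·BAA·BAA·BAA·BD·ACB·ACB·ACB·BAA·BAA·ACB·B·BAA·BD·ACB·ACB·BAA·BAA·ACB·B·BAA·BD·ACB·BAA·BD·ACB·ACB·BAA·BAA·ACB·BAA·BAA·BAA·BD·ACB·ACB·BAA·BAA·ACB·BAA·BAA
    A ↦ BAA
    B ↦ ACB
    C ↦ BD
    D ↦ B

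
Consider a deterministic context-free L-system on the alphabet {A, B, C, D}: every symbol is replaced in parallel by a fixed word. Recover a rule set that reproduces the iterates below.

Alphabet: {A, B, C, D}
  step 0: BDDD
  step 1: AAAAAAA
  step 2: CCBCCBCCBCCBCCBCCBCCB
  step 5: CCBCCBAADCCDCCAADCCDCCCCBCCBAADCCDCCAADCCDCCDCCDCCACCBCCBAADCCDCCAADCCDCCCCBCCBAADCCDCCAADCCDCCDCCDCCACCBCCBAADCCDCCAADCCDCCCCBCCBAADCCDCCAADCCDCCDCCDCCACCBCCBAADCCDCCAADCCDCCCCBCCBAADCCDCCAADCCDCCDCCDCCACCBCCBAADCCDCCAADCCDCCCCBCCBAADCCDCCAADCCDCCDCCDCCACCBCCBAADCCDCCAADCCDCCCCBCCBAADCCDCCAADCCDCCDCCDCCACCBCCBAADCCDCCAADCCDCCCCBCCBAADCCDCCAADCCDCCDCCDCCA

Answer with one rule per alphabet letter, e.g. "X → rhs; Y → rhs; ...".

A->CCB, B->A, C->DCC, D->AA

  step 1 ⇒ step 2: AAAAAAA ⇒ CCB·CCB·CCB·CCB·CCB·CCB·CCB
    A ↦ CCB
  step 0 ⇒ step 1: BDDD ⇒ A·AA·AA·AA
    B ↦ A
    C ↦ DCC  (constrained at step 2)
  step 0 ⇒ step 1: BDDD ⇒ A·AA·AA·AA
    D ↦ AA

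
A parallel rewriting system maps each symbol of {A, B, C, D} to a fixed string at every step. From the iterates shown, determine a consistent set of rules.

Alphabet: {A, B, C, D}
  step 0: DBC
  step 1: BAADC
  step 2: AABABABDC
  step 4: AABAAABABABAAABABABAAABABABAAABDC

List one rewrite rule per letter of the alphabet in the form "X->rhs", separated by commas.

A->BA, B->AA, C->DC, D->B

  step 1 ⇒ step 2: BAADC ⇒ AA·BA·BA·B·DC
    A ↦ BA
    B ↦ AA
    C ↦ DC
    D ↦ B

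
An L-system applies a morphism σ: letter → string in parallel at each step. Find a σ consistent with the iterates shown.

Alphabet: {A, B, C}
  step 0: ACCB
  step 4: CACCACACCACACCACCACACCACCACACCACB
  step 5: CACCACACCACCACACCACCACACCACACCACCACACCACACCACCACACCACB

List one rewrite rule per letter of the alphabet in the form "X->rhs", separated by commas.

  step 4 ⇒ step 5: CACCACACCACACCACCACACCACCACACCACB ⇒ CA·C·CA·CA·C·CA·C·CA·CA·C·CA·C·CA·CA·C·CA·CA·C·CA·C·CA·CA·C·CA·CA·C·CA·C·CA·CA·C·CA·CB
    A ↦ C
    B ↦ CB
    C ↦ CA

A->C, B->CB, C->CA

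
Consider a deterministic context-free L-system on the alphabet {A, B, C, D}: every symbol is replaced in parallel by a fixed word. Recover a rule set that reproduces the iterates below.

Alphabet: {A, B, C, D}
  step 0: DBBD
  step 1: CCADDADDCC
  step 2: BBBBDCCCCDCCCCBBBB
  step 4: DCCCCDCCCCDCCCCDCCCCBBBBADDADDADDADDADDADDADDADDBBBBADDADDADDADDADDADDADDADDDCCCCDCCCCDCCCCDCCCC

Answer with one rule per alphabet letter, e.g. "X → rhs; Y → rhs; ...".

A->D, B->ADD, C->BB, D->CC

  step 1 ⇒ step 2: CCADDADDCC ⇒ BB·BB·D·CC·CC·D·CC·CC·BB·BB
    A ↦ D
    C ↦ BB
    D ↦ CC
  step 0 ⇒ step 1: DBBD ⇒ CC·ADD·ADD·CC
    B ↦ ADD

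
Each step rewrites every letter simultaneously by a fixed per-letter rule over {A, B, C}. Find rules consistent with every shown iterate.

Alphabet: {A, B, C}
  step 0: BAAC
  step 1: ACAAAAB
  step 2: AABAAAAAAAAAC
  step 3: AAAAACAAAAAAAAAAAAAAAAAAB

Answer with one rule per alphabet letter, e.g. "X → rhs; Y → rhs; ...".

A->AA, B->AC, C->B

  step 2 ⇒ step 3: AABAAAAAAAAAC ⇒ AA·AA·AC·AA·AA·AA·AA·AA·AA·AA·AA·AA·B
    A ↦ AA
    B ↦ AC
    C ↦ B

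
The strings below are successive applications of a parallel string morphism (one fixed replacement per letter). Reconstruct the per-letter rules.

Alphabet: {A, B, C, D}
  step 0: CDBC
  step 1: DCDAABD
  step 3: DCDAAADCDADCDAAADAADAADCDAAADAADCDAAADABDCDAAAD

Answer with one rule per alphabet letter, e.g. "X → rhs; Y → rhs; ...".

A->AAD, B->AB, C->D, D->CDA

  step 0 ⇒ step 1: CDBC ⇒ D·CDA·AB·D
    B ↦ AB
    C ↦ D
    D ↦ CDA
    A ↦ AAD  (constrained at step 1)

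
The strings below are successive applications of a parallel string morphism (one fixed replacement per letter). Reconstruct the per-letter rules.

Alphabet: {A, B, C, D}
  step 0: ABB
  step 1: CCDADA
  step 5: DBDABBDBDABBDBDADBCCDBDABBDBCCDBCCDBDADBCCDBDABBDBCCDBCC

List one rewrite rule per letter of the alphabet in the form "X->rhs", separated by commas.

A->CC, B->DA, C->B, D->DB

  step 0 ⇒ step 1: ABB ⇒ CC·DA·DA
    A ↦ CC
    B ↦ DA
    C ↦ B  (constrained at step 1)
    D ↦ DB  (constrained at step 1)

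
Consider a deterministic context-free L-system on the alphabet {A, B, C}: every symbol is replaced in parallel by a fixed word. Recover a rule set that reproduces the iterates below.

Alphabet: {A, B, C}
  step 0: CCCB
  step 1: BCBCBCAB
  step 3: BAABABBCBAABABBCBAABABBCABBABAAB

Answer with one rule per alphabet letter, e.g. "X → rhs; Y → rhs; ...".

  step 0 ⇒ step 1: CCCB ⇒ BC·BC·BC·AB
    B ↦ AB
    C ↦ BC
    A ↦ BA  (constrained at step 1)

A->BA, B->AB, C->BC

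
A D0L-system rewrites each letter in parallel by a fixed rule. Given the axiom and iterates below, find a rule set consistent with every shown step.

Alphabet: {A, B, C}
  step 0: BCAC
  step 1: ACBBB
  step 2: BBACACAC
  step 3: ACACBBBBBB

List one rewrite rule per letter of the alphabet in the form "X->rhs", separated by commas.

  step 2 ⇒ step 3: BBACACAC ⇒ AC·AC·B·B·B·B·B·B
    A ↦ B
    B ↦ AC
    C ↦ B

A->B, B->AC, C->B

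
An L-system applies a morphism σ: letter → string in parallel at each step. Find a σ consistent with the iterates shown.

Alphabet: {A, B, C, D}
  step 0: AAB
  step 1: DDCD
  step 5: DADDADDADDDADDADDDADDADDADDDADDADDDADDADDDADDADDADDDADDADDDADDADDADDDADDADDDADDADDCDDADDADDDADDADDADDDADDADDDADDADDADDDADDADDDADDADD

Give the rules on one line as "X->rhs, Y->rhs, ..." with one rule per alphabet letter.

  step 0 ⇒ step 1: AAB ⇒ D·D·CD
    A ↦ D
    B ↦ CD
    C ↦ B  (constrained at step 1)
    D ↦ ADD  (constrained at step 1)

A->D, B->CD, C->B, D->ADD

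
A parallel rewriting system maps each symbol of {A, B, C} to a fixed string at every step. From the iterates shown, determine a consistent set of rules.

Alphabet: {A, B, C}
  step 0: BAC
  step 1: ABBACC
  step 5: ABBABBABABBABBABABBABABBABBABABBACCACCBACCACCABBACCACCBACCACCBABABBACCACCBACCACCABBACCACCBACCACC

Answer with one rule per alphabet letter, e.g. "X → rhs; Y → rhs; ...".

A->B, B->AB, C->ACC

  step 0 ⇒ step 1: BAC ⇒ AB·B·ACC
    A ↦ B
    B ↦ AB
    C ↦ ACC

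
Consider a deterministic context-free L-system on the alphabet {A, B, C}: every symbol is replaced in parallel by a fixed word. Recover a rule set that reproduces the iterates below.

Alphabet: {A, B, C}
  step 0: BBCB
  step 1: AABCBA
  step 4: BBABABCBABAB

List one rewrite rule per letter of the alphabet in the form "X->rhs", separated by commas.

A->B, B->A, C->BCB

  step 0 ⇒ step 1: BBCB ⇒ A·A·BCB·A
    B ↦ A
    C ↦ BCB
    A ↦ B  (constrained at step 1)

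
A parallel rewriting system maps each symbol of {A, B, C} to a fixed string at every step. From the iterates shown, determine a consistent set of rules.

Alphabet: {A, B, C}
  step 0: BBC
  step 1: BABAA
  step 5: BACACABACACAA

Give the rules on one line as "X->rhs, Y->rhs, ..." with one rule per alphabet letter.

  step 0 ⇒ step 1: BBC ⇒ BA·BA·A
    B ↦ BA
    C ↦ A
    A ↦ C  (constrained at step 1)

A->C, B->BA, C->A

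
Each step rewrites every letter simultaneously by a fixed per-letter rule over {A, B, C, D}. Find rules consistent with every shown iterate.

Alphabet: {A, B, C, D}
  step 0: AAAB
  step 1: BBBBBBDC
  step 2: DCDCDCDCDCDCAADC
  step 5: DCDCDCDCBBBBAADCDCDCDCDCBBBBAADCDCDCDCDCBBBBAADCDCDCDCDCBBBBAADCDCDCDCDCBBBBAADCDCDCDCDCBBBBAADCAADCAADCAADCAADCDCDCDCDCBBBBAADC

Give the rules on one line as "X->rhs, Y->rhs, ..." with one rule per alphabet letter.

A->BB, B->DC, C->DC, D->AA

  step 1 ⇒ step 2: BBBBBBDC ⇒ DC·DC·DC·DC·DC·DC·AA·DC
    B ↦ DC
    C ↦ DC
    D ↦ AA
  step 0 ⇒ step 1: AAAB ⇒ BB·BB·BB·DC
    A ↦ BB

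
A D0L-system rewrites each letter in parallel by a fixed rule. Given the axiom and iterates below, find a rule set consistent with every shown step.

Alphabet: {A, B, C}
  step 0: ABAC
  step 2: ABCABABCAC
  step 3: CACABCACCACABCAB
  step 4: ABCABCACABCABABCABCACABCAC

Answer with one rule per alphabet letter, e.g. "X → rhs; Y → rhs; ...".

A->C, B->AC, C->AB

  step 3 ⇒ step 4: CACABCACCACABCAB ⇒ AB·C·AB·C·AC·AB·C·AB·AB·C·AB·C·AC·AB·C·AC
    A ↦ C
    B ↦ AC
    C ↦ AB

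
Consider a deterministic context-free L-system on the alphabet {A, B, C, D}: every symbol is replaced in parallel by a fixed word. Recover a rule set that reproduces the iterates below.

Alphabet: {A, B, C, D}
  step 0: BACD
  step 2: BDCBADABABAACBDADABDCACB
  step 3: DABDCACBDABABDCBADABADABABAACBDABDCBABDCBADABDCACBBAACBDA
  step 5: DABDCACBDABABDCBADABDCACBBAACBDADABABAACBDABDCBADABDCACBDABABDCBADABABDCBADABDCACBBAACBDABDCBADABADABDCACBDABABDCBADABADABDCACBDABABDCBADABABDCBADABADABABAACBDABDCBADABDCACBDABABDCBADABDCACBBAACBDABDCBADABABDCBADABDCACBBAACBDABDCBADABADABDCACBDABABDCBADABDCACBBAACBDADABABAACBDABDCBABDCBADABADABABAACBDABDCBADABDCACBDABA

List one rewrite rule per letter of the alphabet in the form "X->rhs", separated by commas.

  step 2 ⇒ step 3: BDCBADABABAACBDADABDCACB ⇒ DA·BDC·ACB·DA·BA·BDC·BA·DA·BA·DA·BA·BA·ACB·DA·BDC·BA·BDC·BA·DA·BDC·ACB·BA·ACB·DA
    A ↦ BA
    B ↦ DA
    C ↦ ACB
    D ↦ BDC

A->BA, B->DA, C->ACB, D->BDC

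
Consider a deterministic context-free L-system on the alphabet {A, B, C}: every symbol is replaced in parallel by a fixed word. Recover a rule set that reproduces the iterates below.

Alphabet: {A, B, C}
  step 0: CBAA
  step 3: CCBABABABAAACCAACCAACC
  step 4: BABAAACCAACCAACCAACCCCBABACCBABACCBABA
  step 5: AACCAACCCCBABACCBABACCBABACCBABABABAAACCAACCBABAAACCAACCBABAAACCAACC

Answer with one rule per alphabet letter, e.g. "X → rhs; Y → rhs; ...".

  step 4 ⇒ step 5: BABAAACCAACCAACCAACCCCBABACCBABACCBABA ⇒ AAC·C·AAC·C·C·C·BA·BA·C·C·BA·BA·C·C·BA·BA·C·C·BA·BA·BA·BA·AAC·C·AAC·C·BA·BA·AAC·C·AAC·C·BA·BA·AAC·C·AAC·C
    A ↦ C
    B ↦ AAC
    C ↦ BA

A->C, B->AAC, C->BA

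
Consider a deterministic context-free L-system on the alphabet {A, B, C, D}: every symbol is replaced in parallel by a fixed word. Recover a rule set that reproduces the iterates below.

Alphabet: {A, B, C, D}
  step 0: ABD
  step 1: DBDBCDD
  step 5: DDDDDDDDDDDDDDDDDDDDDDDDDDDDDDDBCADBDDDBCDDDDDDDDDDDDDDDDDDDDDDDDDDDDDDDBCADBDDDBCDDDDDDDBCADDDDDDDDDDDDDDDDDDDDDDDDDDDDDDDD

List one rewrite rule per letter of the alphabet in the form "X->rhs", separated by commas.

  step 0 ⇒ step 1: ABD ⇒ DB·DBC·DD
    A ↦ DB
    B ↦ DBC
    D ↦ DD
    C ↦ A  (constrained at step 1)

A->DB, B->DBC, C->A, D->DD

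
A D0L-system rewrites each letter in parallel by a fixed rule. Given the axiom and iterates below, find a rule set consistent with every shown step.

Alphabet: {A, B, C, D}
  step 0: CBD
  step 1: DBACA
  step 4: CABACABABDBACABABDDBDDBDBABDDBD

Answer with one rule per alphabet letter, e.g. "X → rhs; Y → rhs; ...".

  step 0 ⇒ step 1: CBD ⇒ D·BA·CA
    B ↦ BA
    C ↦ D
    D ↦ CA
    A ↦ BD  (constrained at step 1)

A->BD, B->BA, C->D, D->CA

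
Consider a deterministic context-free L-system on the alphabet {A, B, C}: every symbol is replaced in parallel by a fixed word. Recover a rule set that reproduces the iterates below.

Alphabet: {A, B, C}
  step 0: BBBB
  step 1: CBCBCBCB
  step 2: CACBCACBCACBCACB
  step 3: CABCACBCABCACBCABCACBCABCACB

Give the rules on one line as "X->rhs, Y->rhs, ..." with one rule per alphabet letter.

  step 2 ⇒ step 3: CACBCACBCACBCACB ⇒ CA·B·CA·CB·CA·B·CA·CB·CA·B·CA·CB·CA·B·CA·CB
    A ↦ B
    B ↦ CB
    C ↦ CA

A->B, B->CB, C->CA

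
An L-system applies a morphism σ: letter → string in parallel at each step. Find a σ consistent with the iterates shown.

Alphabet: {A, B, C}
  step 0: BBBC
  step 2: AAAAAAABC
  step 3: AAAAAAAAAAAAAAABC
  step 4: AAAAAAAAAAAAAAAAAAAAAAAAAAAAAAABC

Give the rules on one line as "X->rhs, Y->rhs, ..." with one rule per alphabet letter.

  step 3 ⇒ step 4: AAAAAAAAAAAAAAABC ⇒ AA·AA·AA·AA·AA·AA·AA·AA·AA·AA·AA·AA·AA·AA·AA·A·BC
    A ↦ AA
    B ↦ A
    C ↦ BC

A->AA, B->A, C->BC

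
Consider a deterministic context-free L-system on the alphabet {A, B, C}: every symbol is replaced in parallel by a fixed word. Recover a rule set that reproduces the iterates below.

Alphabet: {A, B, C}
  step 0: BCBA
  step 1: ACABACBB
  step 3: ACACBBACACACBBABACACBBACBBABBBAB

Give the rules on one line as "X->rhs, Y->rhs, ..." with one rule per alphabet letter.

A->BB, B->AC, C->AB

  step 0 ⇒ step 1: BCBA ⇒ AC·AB·AC·BB
    A ↦ BB
    B ↦ AC
    C ↦ AB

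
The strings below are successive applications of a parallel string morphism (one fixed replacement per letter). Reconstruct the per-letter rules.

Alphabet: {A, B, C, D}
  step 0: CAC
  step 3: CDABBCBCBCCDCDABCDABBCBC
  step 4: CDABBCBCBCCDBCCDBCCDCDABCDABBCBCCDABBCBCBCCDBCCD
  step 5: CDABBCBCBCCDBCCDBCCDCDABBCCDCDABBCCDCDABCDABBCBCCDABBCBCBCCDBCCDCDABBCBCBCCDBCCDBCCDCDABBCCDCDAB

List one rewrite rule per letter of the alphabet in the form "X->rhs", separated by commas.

  step 4 ⇒ step 5: CDABBCBCBCCDBCCDBCCDCDABCDABBCBCCDABBCBCBCCDBCCD ⇒ CD·AB·BC·BC·BC·CD·BC·CD·BC·CD·CD·AB·BC·CD·CD·AB·BC·CD·CD·AB·CD·AB·BC·BC·CD·AB·BC·BC·BC·CD·BC·CD·CD·AB·BC·BC·BC·CD·BC·CD·BC·CD·CD·AB·BC·CD·CD·AB
    A ↦ BC
    B ↦ BC
    C ↦ CD
    D ↦ AB

A->BC, B->BC, C->CD, D->AB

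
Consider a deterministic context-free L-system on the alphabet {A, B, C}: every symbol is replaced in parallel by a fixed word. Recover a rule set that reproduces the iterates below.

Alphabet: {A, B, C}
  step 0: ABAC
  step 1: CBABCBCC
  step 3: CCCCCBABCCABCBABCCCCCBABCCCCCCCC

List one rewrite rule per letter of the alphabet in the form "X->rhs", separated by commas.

A->CB, B->AB, C->CC

  step 0 ⇒ step 1: ABAC ⇒ CB·AB·CB·CC
    A ↦ CB
    B ↦ AB
    C ↦ CC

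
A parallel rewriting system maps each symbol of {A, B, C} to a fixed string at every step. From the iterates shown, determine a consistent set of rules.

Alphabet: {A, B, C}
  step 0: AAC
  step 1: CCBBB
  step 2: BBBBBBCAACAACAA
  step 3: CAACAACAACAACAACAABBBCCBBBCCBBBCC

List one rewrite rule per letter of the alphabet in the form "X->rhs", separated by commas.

A->C, B->CAA, C->BBB

  step 2 ⇒ step 3: BBBBBBCAACAACAA ⇒ CAA·CAA·CAA·CAA·CAA·CAA·BBB·C·C·BBB·C·C·BBB·C·C
    A ↦ C
    B ↦ CAA
    C ↦ BBB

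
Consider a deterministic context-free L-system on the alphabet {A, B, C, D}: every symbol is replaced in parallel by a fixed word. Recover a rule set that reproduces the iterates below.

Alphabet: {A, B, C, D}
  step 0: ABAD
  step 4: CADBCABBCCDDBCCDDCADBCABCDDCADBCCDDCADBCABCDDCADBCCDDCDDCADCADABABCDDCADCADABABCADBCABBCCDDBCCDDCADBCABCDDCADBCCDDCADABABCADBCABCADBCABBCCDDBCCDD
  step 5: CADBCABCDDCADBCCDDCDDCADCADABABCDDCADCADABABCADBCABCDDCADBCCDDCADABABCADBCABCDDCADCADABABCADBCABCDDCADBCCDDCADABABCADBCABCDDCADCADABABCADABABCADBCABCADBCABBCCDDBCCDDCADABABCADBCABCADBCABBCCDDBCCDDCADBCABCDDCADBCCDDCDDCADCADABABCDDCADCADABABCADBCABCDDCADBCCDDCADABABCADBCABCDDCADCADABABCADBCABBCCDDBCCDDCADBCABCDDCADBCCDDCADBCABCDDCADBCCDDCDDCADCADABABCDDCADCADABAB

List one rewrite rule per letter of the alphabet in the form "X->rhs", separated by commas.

A->BC, B->CDD, C->CAD, D->AB

  step 4 ⇒ step 5: CADBCABBCCDDBCCDDCADBCABCDDCADBCCDDCADBCABCDDCADBCCDDCDDCADCADABABCDDCADCADABABCADBCABBCCDDBCCDDCADBCABCDDCADBCCDDCADABABCADBCABCADBCABBCCDDBCCDD ⇒ CAD·BC·AB·CDD·CAD·BC·CDD·CDD·CAD·CAD·AB·AB·CDD·CAD·CAD·AB·AB·CAD·BC·AB·CDD·CAD·BC·CDD·CAD·AB·AB·CAD·BC·AB·CDD·CAD·CAD·AB·AB·CAD·BC·AB·CDD·CAD·BC·CDD·CAD·AB·AB·CAD·BC·AB·CDD·CAD·CAD·AB·AB·CAD·AB·AB·CAD·BC·AB·CAD·BC·AB·BC·CDD·BC·CDD·CAD·AB·AB·CAD·BC·AB·CAD·BC·AB·BC·CDD·BC·CDD·CAD·BC·AB·CDD·CAD·BC·CDD·CDD·CAD·CAD·AB·AB·CDD·CAD·CAD·AB·AB·CAD·BC·AB·CDD·CAD·BC·CDD·CAD·AB·AB·CAD·BC·AB·CDD·CAD·CAD·AB·AB·CAD·BC·AB·BC·CDD·BC·CDD·CAD·BC·AB·CDD·CAD·BC·CDD·CAD·BC·AB·CDD·CAD·BC·CDD·CDD·CAD·CAD·AB·AB·CDD·CAD·CAD·AB·AB
    A ↦ BC
    B ↦ CDD
    C ↦ CAD
    D ↦ AB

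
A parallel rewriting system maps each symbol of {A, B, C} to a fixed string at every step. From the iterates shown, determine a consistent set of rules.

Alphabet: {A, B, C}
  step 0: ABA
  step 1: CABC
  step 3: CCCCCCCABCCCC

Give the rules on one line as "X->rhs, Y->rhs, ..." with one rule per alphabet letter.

A->C, B->AB, C->CC

  step 0 ⇒ step 1: ABA ⇒ C·AB·C
    A ↦ C
    B ↦ AB
    C ↦ CC  (constrained at step 1)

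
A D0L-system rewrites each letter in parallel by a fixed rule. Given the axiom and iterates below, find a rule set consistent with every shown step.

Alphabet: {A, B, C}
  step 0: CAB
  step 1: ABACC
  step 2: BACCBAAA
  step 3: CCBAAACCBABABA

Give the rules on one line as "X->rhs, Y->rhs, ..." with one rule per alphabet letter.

A->BA, B->CC, C->A

  step 2 ⇒ step 3: BACCBAAA ⇒ CC·BA·A·A·CC·BA·BA·BA
    A ↦ BA
    B ↦ CC
    C ↦ A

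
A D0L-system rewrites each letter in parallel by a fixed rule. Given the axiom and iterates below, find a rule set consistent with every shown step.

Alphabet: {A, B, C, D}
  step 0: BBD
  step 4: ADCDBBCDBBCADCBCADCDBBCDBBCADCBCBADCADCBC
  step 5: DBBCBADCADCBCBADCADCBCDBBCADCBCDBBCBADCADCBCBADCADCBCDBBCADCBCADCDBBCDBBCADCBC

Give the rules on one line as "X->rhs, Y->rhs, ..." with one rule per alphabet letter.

  step 4 ⇒ step 5: ADCDBBCDBBCADCBCADCDBBCDBBCADCBCBADCADCBC ⇒ D·B·BC·B·ADC·ADC·BC·B·ADC·ADC·BC·D·B·BC·ADC·BC·D·B·BC·B·ADC·ADC·BC·B·ADC·ADC·BC·D·B·BC·ADC·BC·ADC·D·B·BC·D·B·BC·ADC·BC
    A ↦ D
    B ↦ ADC
    C ↦ BC
    D ↦ B

A->D, B->ADC, C->BC, D->B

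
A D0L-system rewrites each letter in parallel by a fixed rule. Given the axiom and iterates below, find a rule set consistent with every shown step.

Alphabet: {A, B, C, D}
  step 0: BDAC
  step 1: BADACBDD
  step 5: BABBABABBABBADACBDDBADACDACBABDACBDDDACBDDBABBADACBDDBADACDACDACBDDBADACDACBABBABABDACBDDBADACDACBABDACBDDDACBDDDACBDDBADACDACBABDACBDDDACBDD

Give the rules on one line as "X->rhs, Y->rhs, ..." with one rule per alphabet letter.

A->B, B->BA, C->DD, D->DAC

  step 0 ⇒ step 1: BDAC ⇒ BA·DAC·B·DD
    A ↦ B
    B ↦ BA
    C ↦ DD
    D ↦ DAC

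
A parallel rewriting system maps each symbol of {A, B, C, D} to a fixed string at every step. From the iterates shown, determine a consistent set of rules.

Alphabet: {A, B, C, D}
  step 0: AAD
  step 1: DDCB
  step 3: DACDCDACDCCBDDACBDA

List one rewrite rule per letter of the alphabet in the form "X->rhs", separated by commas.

  step 0 ⇒ step 1: AAD ⇒ D·D·CB
    A ↦ D
    D ↦ CB
    B ↦ CDC  (constrained at step 1)
    C ↦ DA  (constrained at step 1)

A->D, B->CDC, C->DA, D->CB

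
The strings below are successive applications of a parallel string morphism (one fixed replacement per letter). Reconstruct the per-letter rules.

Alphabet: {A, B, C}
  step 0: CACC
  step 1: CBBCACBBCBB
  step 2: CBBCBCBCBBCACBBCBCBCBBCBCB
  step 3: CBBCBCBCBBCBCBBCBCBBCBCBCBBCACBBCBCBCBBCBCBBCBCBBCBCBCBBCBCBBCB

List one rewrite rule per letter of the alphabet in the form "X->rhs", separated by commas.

A->CA, B->CB, C->CBB

  step 2 ⇒ step 3: CBBCBCBCBBCACBBCBCBCBBCBCB ⇒ CBB·CB·CB·CBB·CB·CBB·CB·CBB·CB·CB·CBB·CA·CBB·CB·CB·CBB·CB·CBB·CB·CBB·CB·CB·CBB·CB·CBB·CB
    A ↦ CA
    B ↦ CB
    C ↦ CBB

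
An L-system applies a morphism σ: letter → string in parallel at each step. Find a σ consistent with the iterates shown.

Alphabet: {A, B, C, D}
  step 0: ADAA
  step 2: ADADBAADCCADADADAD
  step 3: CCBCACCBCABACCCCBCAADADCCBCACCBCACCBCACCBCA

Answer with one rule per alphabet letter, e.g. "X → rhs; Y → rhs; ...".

A->CC, B->BA, C->AD, D->BCA

  step 2 ⇒ step 3: ADADBAADCCADADADAD ⇒ CC·BCA·CC·BCA·BA·CC·CC·BCA·AD·AD·CC·BCA·CC·BCA·CC·BCA·CC·BCA
    A ↦ CC
    B ↦ BA
    C ↦ AD
    D ↦ BCA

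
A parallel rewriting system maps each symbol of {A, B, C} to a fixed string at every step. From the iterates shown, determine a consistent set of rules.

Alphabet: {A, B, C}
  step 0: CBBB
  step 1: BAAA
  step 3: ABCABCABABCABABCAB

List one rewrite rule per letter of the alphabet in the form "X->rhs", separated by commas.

  step 0 ⇒ step 1: CBBB ⇒ B·A·A·A
    B ↦ A
    C ↦ B
    A ↦ ABC  (constrained at step 1)

A->ABC, B->A, C->B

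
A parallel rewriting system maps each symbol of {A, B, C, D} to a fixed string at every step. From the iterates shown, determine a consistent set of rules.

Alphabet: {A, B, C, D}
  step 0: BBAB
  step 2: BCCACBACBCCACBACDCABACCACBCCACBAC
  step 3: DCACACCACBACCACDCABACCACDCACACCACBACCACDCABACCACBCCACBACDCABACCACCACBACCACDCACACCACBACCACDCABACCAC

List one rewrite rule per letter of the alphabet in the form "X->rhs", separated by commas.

  step 2 ⇒ step 3: BCCACBACBCCACBACDCABACCACBCCACBAC ⇒ DCA·CAC·CAC·BAC·CAC·DCA·BAC·CAC·DCA·CAC·CAC·BAC·CAC·DCA·BAC·CAC·BC·CAC·BAC·DCA·BAC·CAC·CAC·BAC·CAC·DCA·CAC·CAC·BAC·CAC·DCA·BAC·CAC
    A ↦ BAC
    B ↦ DCA
    C ↦ CAC
    D ↦ BC

A->BAC, B->DCA, C->CAC, D->BC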